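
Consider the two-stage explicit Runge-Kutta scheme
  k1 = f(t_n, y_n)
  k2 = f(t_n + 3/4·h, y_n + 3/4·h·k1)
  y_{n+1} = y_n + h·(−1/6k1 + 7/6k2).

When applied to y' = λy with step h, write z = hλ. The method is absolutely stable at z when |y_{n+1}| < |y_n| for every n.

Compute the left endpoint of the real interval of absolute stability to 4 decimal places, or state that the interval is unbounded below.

z* = -1.1429.

On y'=λy, z=hλ:
  k1=λy_n ⇒ h·k1=z·y_n;  k2=λ(1+3/4z)y_n ⇒ h·k2=z(1+3/4z)y_n
  y_{n+1}/y_n = 1 − 1/6z + 7/6z(1+3/4z) = 1 + z + 7/8z²
  R(z) = 1 + z + 7/8z².

Solve |R(x)|<1 on ℝ⁻.
x=-0.72: |R|=0.7336
R=1: x+7/8x²=0 ⇒ x=−8/7=-1.1429; min R=1−1/(4·7/8)=0.7143>−1
Confirm numerically:
  x=-0.873: |R|=0.79386 <1
  x=-0.790: |R|=0.75609 <1
  x=-0.611: |R|=0.71566 <1
  x=-0.587: |R|=0.71450 <1
  x=-1.728: |R|=1.88474 >1
  x=-1.574: |R|=1.59379 >1
  x=-1.192: |R|=1.05126 >1
So |R|<1 on (-1.1429, 0).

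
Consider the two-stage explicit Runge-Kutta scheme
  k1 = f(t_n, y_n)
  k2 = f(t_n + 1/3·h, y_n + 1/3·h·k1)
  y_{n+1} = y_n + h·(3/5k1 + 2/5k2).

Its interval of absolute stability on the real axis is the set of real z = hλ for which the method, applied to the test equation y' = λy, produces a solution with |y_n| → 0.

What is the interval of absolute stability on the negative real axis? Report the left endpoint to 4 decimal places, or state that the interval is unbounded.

On y'=λy, z=hλ:
  k1=λy_n ⇒ h·k1=z·y_n;  k2=λ(1+1/3z)y_n ⇒ h·k2=z(1+1/3z)y_n
  y_{n+1}/y_n = 1 + 3/5z + 2/5z(1+1/3z) = 1 + z + 2/15z²
  ⇒ R(z) = 1 + z + 2/15z².

Boundary: |R(x)|=1, x<0.
x=-0.93: |R|=0.1853
R=1: x+2/15x²=0 ⇒ x=−15/2=-7.5000; min R=1−1/(4·2/15)=-0.8750>−1
Confirm numerically:
  x=-6.428: |R|=0.08122 <1
  x=-6.279: |R|=0.02222 <1
  x=-3.632: |R|=0.87314 <1
  x=-3.393: |R|=0.85801 <1
  x=-7.947: |R|=1.47364 >1
  x=-7.565: |R|=1.06556 >1
Interval (-7.5000, 0).

z∈(-7.5000,0).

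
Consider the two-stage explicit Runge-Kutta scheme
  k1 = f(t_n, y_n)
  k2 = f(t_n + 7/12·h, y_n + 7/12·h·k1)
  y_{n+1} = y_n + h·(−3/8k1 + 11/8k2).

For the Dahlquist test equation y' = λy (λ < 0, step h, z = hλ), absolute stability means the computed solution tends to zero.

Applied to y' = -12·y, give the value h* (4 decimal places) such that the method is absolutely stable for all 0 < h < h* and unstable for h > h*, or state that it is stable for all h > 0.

(-1.2468,0); λ=-12 ⇒ h* = (96/77)/12 = 0.1039.

Set f=λy, z=hλ:
  k1=λy_n ⇒ h·k1=z·y_n;  k2=λ(1+7/12z)y_n ⇒ h·k2=z(1+7/12z)y_n
  y_{n+1}/y_n = 1 − 3/8z + 11/8z(1+7/12z) = 1 + z + 77/96z²
  ⇒ R(z) = 1 + z + 77/96z².

Need |R(x)|<1, x<0.
x=-0.67: |R|=0.6901
R=1: x+77/96x²=0 ⇒ x=−96/77=-1.2468; min R=1−1/(4·77/96)=0.6883>−1
Confirm numerically:
  x=-0.859: |R|=0.73284 <1
  x=-0.598: |R|=0.68883 <1
  x=-0.547: |R|=0.69299 <1
  x=-0.533: |R|=0.69486 <1
  x=-1.683: |R|=1.58889 >1
  x=-1.471: |R|=1.26458 >1
So |R|<1 on (-1.2468, 0).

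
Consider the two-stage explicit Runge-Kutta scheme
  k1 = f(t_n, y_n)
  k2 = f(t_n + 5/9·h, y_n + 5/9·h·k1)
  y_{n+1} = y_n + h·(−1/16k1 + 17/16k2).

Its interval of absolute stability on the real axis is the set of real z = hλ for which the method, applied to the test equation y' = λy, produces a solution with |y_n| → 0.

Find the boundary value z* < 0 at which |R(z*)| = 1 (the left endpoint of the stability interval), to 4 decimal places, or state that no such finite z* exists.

left endpoint -1.6941.

With y'=λy (z=hλ):
  k1=λy_n ⇒ h·k1=z·y_n;  k2=λ(1+5/9z)y_n ⇒ h·k2=z(1+5/9z)y_n
  y_{n+1}/y_n = 1 − 1/16z + 17/16z(1+5/9z) = 1 + z + 85/144z²
  ⇒ R(z) = 1 + z + 85/144z².

Boundary: |R(x)|=1, x<0.
x=-0.42: |R|=0.6841
R=1: x+85/144x²=0 ⇒ x=−144/85=-1.6941; min R=1−1/(4·85/144)=0.5765>−1
Confirm numerically:
  x=-1.441: |R|=0.78470 <1
  x=-1.266: |R|=0.68007 <1
  x=-1.170: |R|=0.63803 <1
  x=-0.752: |R|=0.58180 <1
  x=-2.294: |R|=1.81230 >1
  x=-2.290: |R|=1.80548 >1
Stable set (-1.6941, 0).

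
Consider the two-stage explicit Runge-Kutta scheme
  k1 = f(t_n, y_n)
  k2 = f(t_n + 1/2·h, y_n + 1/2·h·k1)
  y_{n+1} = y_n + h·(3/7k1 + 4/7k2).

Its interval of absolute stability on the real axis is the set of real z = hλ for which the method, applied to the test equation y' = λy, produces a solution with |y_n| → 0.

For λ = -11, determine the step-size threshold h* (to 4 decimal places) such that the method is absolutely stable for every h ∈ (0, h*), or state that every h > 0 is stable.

(-3.5000,0); λ=-11 ⇒ h* = (7/2)/11 = 0.3182.

Test eqn y'=λy, z=hλ:
  k1=λy_n ⇒ h·k1=z·y_n;  k2=λ(1+1/2z)y_n ⇒ h·k2=z(1+1/2z)y_n
  y_{n+1}/y_n = 1 + 3/7z + 4/7z(1+1/2z) = 1 + z + 2/7z²
  ⇒ R(z) = 1 + z + 2/7z².

Need |R(x)|<1, x<0.
x=-0.39: |R|=0.6535
R=1: x+2/7x²=0 ⇒ x=−7/2=-3.5000; min R=1−1/(4·2/7)=0.1250>−1
Confirm numerically:
  x=-2.771: |R|=0.42284 <1
  x=-1.582: |R|=0.13306 <1
  x=-1.553: |R|=0.13609 <1
  x=-3.715: |R|=1.22821 >1
  x=-3.650: |R|=1.15643 >1
So |R|<1 on (-3.5000, 0).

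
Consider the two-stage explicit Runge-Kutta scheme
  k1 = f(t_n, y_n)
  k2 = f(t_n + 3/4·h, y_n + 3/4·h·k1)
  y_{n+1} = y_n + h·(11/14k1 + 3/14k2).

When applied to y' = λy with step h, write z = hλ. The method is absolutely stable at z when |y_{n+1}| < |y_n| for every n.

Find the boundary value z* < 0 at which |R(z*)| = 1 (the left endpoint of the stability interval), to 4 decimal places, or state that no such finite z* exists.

On y'=λy, z=hλ:
  k1=λy_n ⇒ h·k1=z·y_n;  k2=λ(1+3/4z)y_n ⇒ h·k2=z(1+3/4z)y_n
  y_{n+1}/y_n = 1 + 11/14z + 3/14z(1+3/4z) = 1 + z + 9/56z²
  so R(z) = 1 + z + 9/56z².

Need |R(x)|<1, x<0.
x=-0.43: |R|=0.5997
R=1: x+9/56x²=0 ⇒ x=−56/9=-6.2222; min R=1−1/(4·9/56)=-0.5556>−1
Confirm numerically:
  x=-5.213: |R|=0.15447 <1
  x=-5.172: |R|=0.12704 <1
  x=-2.889: |R|=0.54763 <1
  x=-6.594: |R|=1.39399 >1
  x=-6.302: |R|=1.08080 >1
Stable set (-6.2222, 0).

z* = -6.2222.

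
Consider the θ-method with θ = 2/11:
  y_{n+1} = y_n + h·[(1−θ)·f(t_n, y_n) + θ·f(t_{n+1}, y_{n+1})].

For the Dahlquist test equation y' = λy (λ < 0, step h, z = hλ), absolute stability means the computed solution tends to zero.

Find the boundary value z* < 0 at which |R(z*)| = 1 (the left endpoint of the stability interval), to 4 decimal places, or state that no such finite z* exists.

With y'=λy (z=hλ):
  y_{n+1} = y_n + z·[9/11·y_n + 2/11·y_{n+1}] ⇒ (1 − 2/11z)y_{n+1} = (1 + 9/11z)y_n
  R(z) = (1 + 9/11z)/(1 − 2/11z).

Boundary: |R(x)|=1, x<0.
x=-0.97: |R|=0.1754
R=−1: 1+9/11x = −1+2/11x ⇒ -7/11x=2 ⇒ x=2/(-7/11)=-3.1429
Confirm numerically:
  x=-2.906: |R|=0.90138 <1
  x=-2.724: |R|=0.82174 <1
  x=-1.746: |R|=0.32528 <1
  x=-1.690: |R|=0.29277 <1
  x=-3.702: |R|=1.21267 >1
  x=-3.386: |R|=1.09577 >1
  x=-3.380: |R|=1.09347 >1
Stable set (-3.1429, 0).

left endpoint -3.1429.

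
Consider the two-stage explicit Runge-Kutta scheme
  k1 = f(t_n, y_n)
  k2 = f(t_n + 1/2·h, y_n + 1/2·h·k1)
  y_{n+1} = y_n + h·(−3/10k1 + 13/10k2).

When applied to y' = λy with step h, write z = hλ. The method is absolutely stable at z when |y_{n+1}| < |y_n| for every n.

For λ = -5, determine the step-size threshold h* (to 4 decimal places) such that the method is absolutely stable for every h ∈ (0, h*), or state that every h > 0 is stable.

Set f=λy, z=hλ:
  k1=λy_n ⇒ h·k1=z·y_n;  k2=λ(1+1/2z)y_n ⇒ h·k2=z(1+1/2z)y_n
  y_{n+1}/y_n = 1 − 3/10z + 13/10z(1+1/2z) = 1 + z + 13/20z²
  R(z) = 1 + z + 13/20z².

Solve |R(x)|<1 on ℝ⁻.
x=-0.8: |R|=0.6160
R=1: x+13/20x²=0 ⇒ x=−20/13=-1.5385; min R=1−1/(4·13/20)=0.6154>−1
Confirm numerically:
  x=-1.484: |R|=0.94747 <1
  x=-1.430: |R|=0.89919 <1
  x=-1.339: |R|=0.82640 <1
  x=-1.285: |R|=0.78830 <1
  x=-1.790: |R|=1.29266 >1
  x=-1.681: |R|=1.15574 >1
Stable set (-1.5385, 0).

(-1.5385,0); λ=-5 ⇒ h* = (20/13)/5 = 0.3077.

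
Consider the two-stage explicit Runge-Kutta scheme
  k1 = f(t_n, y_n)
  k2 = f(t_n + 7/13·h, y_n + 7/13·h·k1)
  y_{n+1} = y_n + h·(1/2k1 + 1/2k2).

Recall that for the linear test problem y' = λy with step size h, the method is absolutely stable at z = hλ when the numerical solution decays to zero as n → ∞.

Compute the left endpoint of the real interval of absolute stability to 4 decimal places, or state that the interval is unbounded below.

On y'=λy, z=hλ:
  k1=λy_n ⇒ h·k1=z·y_n;  k2=λ(1+7/13z)y_n ⇒ h·k2=z(1+7/13z)y_n
  y_{n+1}/y_n = 1 + 1/2z + 1/2z(1+7/13z) = 1 + z + 7/26z²
  so R(z) = 1 + z + 7/26z².

Find x<0 with |R(x)|<1.
x=-0.45: |R|=0.6045
R=1: x+7/26x²=0 ⇒ x=−26/7=-3.7143; min R=1−1/(4·7/26)=0.0714>−1
Confirm numerically:
  x=-2.600: |R|=0.22000 <1
  x=-2.153: |R|=0.09499 <1
  x=-1.918: |R|=0.07243 <1
  x=-4.173: |R|=1.51537 >1
  x=-4.081: |R|=1.40292 >1
  x=-3.898: |R|=1.19280 >1
Stable set (-3.7143, 0).

left endpoint -3.7143.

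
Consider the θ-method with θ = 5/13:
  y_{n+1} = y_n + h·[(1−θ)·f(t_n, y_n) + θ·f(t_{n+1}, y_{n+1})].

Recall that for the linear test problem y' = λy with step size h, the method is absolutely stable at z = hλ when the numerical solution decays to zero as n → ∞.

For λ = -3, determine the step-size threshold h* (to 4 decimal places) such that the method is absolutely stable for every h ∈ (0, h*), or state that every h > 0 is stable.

Test eqn y'=λy, z=hλ:
  y_{n+1} = y_n + z·[8/13·y_n + 5/13·y_{n+1}] ⇒ (1 − 5/13z)y_{n+1} = (1 + 8/13z)y_n
  Hence R(z) = (1 + 8/13z)/(1 − 5/13z).

Solve |R(x)|<1 on ℝ⁻.
x=-1.05: |R|=0.2521
R=−1: 1+8/13x = −1+5/13x ⇒ -3/13x=2 ⇒ x=2/(-3/13)=-8.6667
Confirm numerically:
  x=-8.559: |R|=0.99421 <1
  x=-7.795: |R|=0.94969 <1
  x=-7.670: |R|=0.94177 <1
  x=-9.199: |R|=1.02707 >1
  x=-8.912: |R|=1.01279 >1
Interval (-8.6667, 0).

(-8.6667,0); λ=-3 ⇒ h* = (26/3)/3 = 2.8889.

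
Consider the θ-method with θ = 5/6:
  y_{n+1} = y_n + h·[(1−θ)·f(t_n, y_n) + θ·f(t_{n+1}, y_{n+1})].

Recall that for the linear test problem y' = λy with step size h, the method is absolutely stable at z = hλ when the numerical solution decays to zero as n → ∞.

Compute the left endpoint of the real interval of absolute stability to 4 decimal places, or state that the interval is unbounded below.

interval (−∞, 0).

Set f=λy, z=hλ:
  y_{n+1} = y_n + z·[1/6·y_n + 5/6·y_{n+1}] ⇒ (1 − 5/6z)y_{n+1} = (1 + 1/6z)y_n
  so R(z) = (1 + 1/6z)/(1 − 5/6z).

Find x<0 with |R(x)|<1.
x=-1.56: |R|=0.3217
x=-2: |R|=0.2500
x=-10: |R|=0.0714
x=-100: |R|=0.1858
θ=5/6≥1/2 ⇒ |1+1/6x|<|1−5/6x| ∀x<0 ⇒ unbounded interval.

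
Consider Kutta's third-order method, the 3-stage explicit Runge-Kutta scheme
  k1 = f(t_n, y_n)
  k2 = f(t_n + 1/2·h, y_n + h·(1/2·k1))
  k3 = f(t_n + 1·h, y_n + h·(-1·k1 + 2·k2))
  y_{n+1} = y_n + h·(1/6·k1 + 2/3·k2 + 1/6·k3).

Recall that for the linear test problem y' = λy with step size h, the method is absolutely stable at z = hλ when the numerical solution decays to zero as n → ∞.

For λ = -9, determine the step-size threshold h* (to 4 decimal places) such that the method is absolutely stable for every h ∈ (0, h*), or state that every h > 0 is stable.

(-2.5127,0); λ=-9 ⇒ h* = 0.2792.

Test eqn y'=λy, z=hλ:
  order 3, 3-stage ⇒ R(z)=1+z+z^2/2+z^3/6
  (e.g. R(-0.44)=0.64260, |R|=0.64260)

Boundary: |R(x)|=1, x<0.
x=-0.44: |R|=0.6426
|R(-2.78)|=1.4966 |R(-2.26)|=0.6301 |R(-1.72)|=0.0889
Bisect:
  x_lo=-3.2758 |R|=2.7690  x_hi=-0.3429 |R|=0.7092
  mid=-1.80933 |R|=0.15969 →hi
  mid=-2.54256 |R|=1.04970 →lo
  mid=-2.17595 |R|=0.52567 →hi
  mid=-2.35925 |R|=0.76485 →hi
  mid=-2.45091 |R|=0.90118 →hi
  mid=-2.49673 |R|=0.97387 →hi
  mid=-2.51965 |R|=1.01138 →lo
  mid=-2.50819 |R|=0.99253 →hi
  mid=-2.51392 |R|=1.00193 →lo
  mid=-2.51105 |R|=0.99722 →hi
  ...
  [-2.51284,-2.51267] ⇒ x*=-2.5127
Stable set (-2.5127, 0).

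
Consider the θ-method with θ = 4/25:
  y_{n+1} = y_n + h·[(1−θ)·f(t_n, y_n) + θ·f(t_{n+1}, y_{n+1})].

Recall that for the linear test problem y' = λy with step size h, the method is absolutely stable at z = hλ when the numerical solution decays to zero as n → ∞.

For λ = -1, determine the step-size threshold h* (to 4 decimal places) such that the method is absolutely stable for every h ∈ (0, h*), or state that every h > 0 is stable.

With y'=λy (z=hλ):
  y_{n+1} = y_n + z·[21/25·y_n + 4/25·y_{n+1}] ⇒ (1 − 4/25z)y_{n+1} = (1 + 21/25z)y_n
  so R(z) = (1 + 21/25z)/(1 − 4/25z).

Boundary: |R(x)|=1, x<0.
x=-0.55: |R|=0.4945
R=−1: 1+21/25x = −1+4/25x ⇒ -17/25x=2 ⇒ x=2/(-17/25)=-2.9412
Confirm numerically:
  x=-2.006: |R|=0.51859 <1
  x=-1.956: |R|=0.48976 <1
  x=-1.805: |R|=0.40053 <1
  x=-1.692: |R|=0.33153 <1
  x=-3.466: |R|=1.22957 >1
  x=-3.365: |R|=1.18734 >1
  x=-3.110: |R|=1.07666 >1
Stable set (-2.9412, 0).

(-2.9412,0); λ=-1 ⇒ h* = (50/17)/1 = 2.9412.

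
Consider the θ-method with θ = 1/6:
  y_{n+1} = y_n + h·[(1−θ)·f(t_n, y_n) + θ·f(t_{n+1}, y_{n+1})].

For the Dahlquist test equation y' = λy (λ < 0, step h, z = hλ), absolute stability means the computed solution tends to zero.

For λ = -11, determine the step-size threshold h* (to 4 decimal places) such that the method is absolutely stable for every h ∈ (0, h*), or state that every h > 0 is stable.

With y'=λy (z=hλ):
  y_{n+1} = y_n + z·[5/6·y_n + 1/6·y_{n+1}] ⇒ (1 − 1/6z)y_{n+1} = (1 + 5/6z)y_n
  Hence R(z) = (1 + 5/6z)/(1 − 1/6z).

Solve |R(x)|<1 on ℝ⁻.
x=-1.23: |R|=0.0207
R=−1: 1+5/6x = −1+1/6x ⇒ -2/3x=2 ⇒ x=2/(-2/3)=-3.0000
Confirm numerically:
  x=-2.433: |R|=0.73106 <1
  x=-1.837: |R|=0.40641 <1
  x=-1.524: |R|=0.21531 <1
  x=-3.335: |R|=1.14355 >1
  x=-3.296: |R|=1.12737 >1
  x=-3.031: |R|=1.01373 >1
So |R|<1 on (-3.0000, 0).

(-3.0000,0); λ=-11 ⇒ h* = (3)/11 = 0.2727.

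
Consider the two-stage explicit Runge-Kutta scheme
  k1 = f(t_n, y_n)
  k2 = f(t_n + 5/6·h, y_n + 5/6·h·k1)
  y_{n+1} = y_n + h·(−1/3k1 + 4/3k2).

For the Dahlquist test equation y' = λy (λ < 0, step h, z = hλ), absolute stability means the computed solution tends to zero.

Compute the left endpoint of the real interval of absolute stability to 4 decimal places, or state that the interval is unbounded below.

On y'=λy, z=hλ:
  k1=λy_n ⇒ h·k1=z·y_n;  k2=λ(1+5/6z)y_n ⇒ h·k2=z(1+5/6z)y_n
  y_{n+1}/y_n = 1 − 1/3z + 4/3z(1+5/6z) = 1 + z + 10/9z²
  R(z) = 1 + z + 10/9z².

Solve |R(x)|<1 on ℝ⁻.
x=-1.46: |R|=1.9084
R=1: x+10/9x²=0 ⇒ x=−9/10=-0.9000; min R=1−1/(4·10/9)=0.7750>−1
Confirm numerically:
  x=-0.750: |R|=0.87500 <1
  x=-0.721: |R|=0.85660 <1
  x=-0.491: |R|=0.77687 <1
  x=-0.412: |R|=0.77660 <1
  x=-1.448: |R|=1.88167 >1
  x=-1.246: |R|=1.47902 >1
  x=-0.997: |R|=1.10745 >1
Interval (-0.9000, 0).

z* = -0.9000.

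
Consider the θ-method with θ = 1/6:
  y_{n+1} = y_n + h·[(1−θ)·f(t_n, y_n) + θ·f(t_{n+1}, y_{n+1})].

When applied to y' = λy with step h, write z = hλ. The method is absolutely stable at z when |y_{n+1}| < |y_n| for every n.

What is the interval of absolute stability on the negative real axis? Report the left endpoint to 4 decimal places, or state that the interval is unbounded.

(-3.0000, 0).

With y'=λy (z=hλ):
  y_{n+1} = y_n + z·[5/6·y_n + 1/6·y_{n+1}] ⇒ (1 − 1/6z)y_{n+1} = (1 + 5/6z)y_n
  Hence R(z) = (1 + 5/6z)/(1 − 1/6z).

Need |R(x)|<1, x<0.
x=-1.1: |R|=0.0704
R=−1: 1+5/6x = −1+1/6x ⇒ -2/3x=2 ⇒ x=2/(-2/3)=-3.0000
Confirm numerically:
  x=-2.577: |R|=0.80273 <1
  x=-1.676: |R|=0.31006 <1
  x=-1.392: |R|=0.12987 <1
  x=-3.245: |R|=1.10600 >1
  x=-3.175: |R|=1.07629 >1
  x=-3.144: |R|=1.06299 >1
Stable set (-3.0000, 0).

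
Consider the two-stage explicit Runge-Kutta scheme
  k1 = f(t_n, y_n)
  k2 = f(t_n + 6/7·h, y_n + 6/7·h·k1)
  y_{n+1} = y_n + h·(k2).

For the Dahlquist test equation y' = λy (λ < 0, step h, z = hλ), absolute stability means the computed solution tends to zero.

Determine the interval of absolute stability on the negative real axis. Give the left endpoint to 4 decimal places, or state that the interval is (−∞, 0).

On y'=λy, z=hλ:
  k1=λy_n ⇒ h·k1=z·y_n;  k2=λ(1+6/7z)y_n ⇒ h·k2=z(1+6/7z)y_n
  y_{n+1}/y_n = 1 + z(1+6/7z) = 1 + z + 6/7z²
  Hence R(z) = 1 + z + 6/7z².

Find x<0 with |R(x)|<1.
x=-0.89: |R|=0.7889
R=1: x+6/7x²=0 ⇒ x=−7/6=-1.1667; min R=1−1/(4·6/7)=0.7083>−1
Confirm numerically:
  x=-1.061: |R|=0.90390 <1
  x=-0.877: |R|=0.78225 <1
  x=-0.731: |R|=0.72702 <1
  x=-0.509: |R|=0.71307 <1
  x=-1.654: |R|=1.69090 >1
  x=-1.465: |R|=1.37462 >1
  x=-1.258: |R|=1.09848 >1
Stable set (-1.1667, 0).

z∈(-1.1667,0).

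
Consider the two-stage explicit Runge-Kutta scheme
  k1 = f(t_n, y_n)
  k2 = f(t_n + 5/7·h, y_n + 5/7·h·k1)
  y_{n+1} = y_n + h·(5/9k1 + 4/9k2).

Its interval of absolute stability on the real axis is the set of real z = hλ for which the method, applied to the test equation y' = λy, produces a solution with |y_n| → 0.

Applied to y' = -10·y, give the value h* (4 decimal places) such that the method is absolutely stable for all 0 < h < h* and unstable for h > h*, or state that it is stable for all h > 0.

(-3.1500,0); λ=-10 ⇒ h* = (63/20)/10 = 0.3150.

On y'=λy, z=hλ:
  k1=λy_n ⇒ h·k1=z·y_n;  k2=λ(1+5/7z)y_n ⇒ h·k2=z(1+5/7z)y_n
  y_{n+1}/y_n = 1 + 5/9z + 4/9z(1+5/7z) = 1 + z + 20/63z²
  R(z) = 1 + z + 20/63z².

Boundary: |R(x)|=1, x<0.
x=-1.55: |R|=0.2127
R=1: x+20/63x²=0 ⇒ x=−63/20=-3.1500; min R=1−1/(4·20/63)=0.2125>−1
Confirm numerically:
  x=-1.970: |R|=0.26203 <1
  x=-1.883: |R|=0.24262 <1
  x=-1.715: |R|=0.21872 <1
  x=-3.679: |R|=1.61784 >1
  x=-3.393: |R|=1.26175 >1
  x=-3.299: |R|=1.15605 >1
So |R|<1 on (-3.1500, 0).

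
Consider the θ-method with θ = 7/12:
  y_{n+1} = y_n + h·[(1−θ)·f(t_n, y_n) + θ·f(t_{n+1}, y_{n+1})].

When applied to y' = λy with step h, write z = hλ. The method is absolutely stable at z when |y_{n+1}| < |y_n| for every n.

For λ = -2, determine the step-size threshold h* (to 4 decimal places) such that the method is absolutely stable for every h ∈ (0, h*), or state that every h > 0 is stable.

Set f=λy, z=hλ:
  y_{n+1} = y_n + z·[5/12·y_n + 7/12·y_{n+1}] ⇒ (1 − 7/12z)y_{n+1} = (1 + 5/12z)y_n
  so R(z) = (1 + 5/12z)/(1 − 7/12z).

Need |R(x)|<1, x<0.
x=-0.44: |R|=0.6499
x=-2: |R|=0.0769
x=-10: |R|=0.4634
x=-100: |R|=0.6854
θ=7/12≥1/2 ⇒ |1+5/12x|<|1−7/12x| ∀x<0 ⇒ interval (−∞,0).

(−∞, 0) — no finite endpoint. Any h>0 works for λ=-2.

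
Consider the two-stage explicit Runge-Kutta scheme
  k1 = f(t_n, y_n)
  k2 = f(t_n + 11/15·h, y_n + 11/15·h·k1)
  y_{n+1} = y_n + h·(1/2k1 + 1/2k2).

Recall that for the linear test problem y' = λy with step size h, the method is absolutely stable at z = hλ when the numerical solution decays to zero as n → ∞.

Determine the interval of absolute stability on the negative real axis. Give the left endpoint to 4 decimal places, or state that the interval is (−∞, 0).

Test eqn y'=λy, z=hλ:
  k1=λy_n ⇒ h·k1=z·y_n;  k2=λ(1+11/15z)y_n ⇒ h·k2=z(1+11/15z)y_n
  y_{n+1}/y_n = 1 + 1/2z + 1/2z(1+11/15z) = 1 + z + 11/30z²
  so R(z) = 1 + z + 11/30z².

Find x<0 with |R(x)|<1.
x=-1.69: |R|=0.3572
R=1: x+11/30x²=0 ⇒ x=−30/11=-2.7273; min R=1−1/(4·11/30)=0.3182>−1
Confirm numerically:
  x=-2.477: |R|=0.77269 <1
  x=-1.997: |R|=0.46527 <1
  x=-1.852: |R|=0.40563 <1
  x=-1.452: |R|=0.32104 <1
  x=-3.169: |R|=1.51327 >1
  x=-3.166: |R|=1.50930 >1
Stable set (-2.7273, 0).

(-2.7273, 0).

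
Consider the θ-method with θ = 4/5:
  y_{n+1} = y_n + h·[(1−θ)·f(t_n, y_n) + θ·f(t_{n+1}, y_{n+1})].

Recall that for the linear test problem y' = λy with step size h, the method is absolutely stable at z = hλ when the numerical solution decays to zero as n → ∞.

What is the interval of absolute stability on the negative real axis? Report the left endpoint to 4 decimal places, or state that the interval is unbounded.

On y'=λy, z=hλ:
  y_{n+1} = y_n + z·[1/5·y_n + 4/5·y_{n+1}] ⇒ (1 − 4/5z)y_{n+1} = (1 + 1/5z)y_n
  R(z) = (1 + 1/5z)/(1 − 4/5z).

Find x<0 with |R(x)|<1.
x=-0.72: |R|=0.5431
x=-2: |R|=0.2308
x=-10: |R|=0.1111
x=-100: |R|=0.2346
θ=4/5≥1/2 ⇒ |1+1/5x|<|1−4/5x| ∀x<0 ⇒ unbounded interval.

interval (−∞, 0).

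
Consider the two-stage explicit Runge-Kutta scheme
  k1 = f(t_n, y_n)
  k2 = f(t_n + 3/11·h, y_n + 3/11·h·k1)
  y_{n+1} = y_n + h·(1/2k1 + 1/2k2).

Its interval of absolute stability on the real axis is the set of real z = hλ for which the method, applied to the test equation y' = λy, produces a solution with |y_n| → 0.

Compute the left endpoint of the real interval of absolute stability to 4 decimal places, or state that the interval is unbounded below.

z* = -7.3333.

Set f=λy, z=hλ:
  k1=λy_n ⇒ h·k1=z·y_n;  k2=λ(1+3/11z)y_n ⇒ h·k2=z(1+3/11z)y_n
  y_{n+1}/y_n = 1 + 1/2z + 1/2z(1+3/11z) = 1 + z + 3/22z²
  so R(z) = 1 + z + 3/22z².

Find x<0 with |R(x)|<1.
x=-0.35: |R|=0.6667
R=1: x+3/22x²=0 ⇒ x=−22/3=-7.3333; min R=1−1/(4·3/22)=-0.8333>−1
Confirm numerically:
  x=-7.182: |R|=0.85179 <1
  x=-7.124: |R|=0.79664 <1
  x=-5.723: |R|=0.25672 <1
  x=-7.896: |R|=1.60584 >1
  x=-7.757: |R|=1.44814 >1
  x=-7.469: |R|=1.13818 >1
So |R|<1 on (-7.3333, 0).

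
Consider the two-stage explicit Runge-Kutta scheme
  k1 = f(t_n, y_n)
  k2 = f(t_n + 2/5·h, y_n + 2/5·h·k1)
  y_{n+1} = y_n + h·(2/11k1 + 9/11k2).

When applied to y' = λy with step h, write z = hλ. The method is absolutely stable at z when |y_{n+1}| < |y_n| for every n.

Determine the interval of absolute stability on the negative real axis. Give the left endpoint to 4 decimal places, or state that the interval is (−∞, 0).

Set f=λy, z=hλ:
  k1=λy_n ⇒ h·k1=z·y_n;  k2=λ(1+2/5z)y_n ⇒ h·k2=z(1+2/5z)y_n
  y_{n+1}/y_n = 1 + 2/11z + 9/11z(1+2/5z) = 1 + z + 18/55z²
  R(z) = 1 + z + 18/55z².

Find x<0 with |R(x)|<1.
x=-1.32: |R|=0.2502
R=1: x+18/55x²=0 ⇒ x=−55/18=-3.0556; min R=1−1/(4·18/55)=0.2361>−1
Confirm numerically:
  x=-2.765: |R|=0.73707 <1
  x=-1.774: |R|=0.25595 <1
  x=-1.651: |R|=0.24108 <1
  x=-1.233: |R|=0.26455 <1
  x=-3.521: |R|=1.53634 >1
  x=-3.460: |R|=1.45798 >1
  x=-3.121: |R|=1.06685 >1
So |R|<1 on (-3.0556, 0).

(-3.0556, 0).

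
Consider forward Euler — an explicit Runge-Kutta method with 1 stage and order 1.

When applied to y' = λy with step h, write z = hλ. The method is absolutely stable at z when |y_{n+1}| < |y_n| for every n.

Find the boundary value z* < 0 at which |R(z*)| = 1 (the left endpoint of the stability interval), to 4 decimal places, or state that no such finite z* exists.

On y'=λy, z=hλ:
  order 1, 1-stage ⇒ R(z)=1+z
  (e.g. R(-0.55)=0.45000, |R|=0.45000)

Need |R(x)|<1, x<0.
x=-0.55: |R|=0.4500
|R(-2.19)|=1.1900 |R(-1.15)|=0.1500 |R(-1.13)|=0.1300
Bisect:
  x_lo=-2.8204 |R|=1.8204  x_hi=-0.1734 |R|=0.8266
  mid=-1.49691 |R|=0.49691 →hi
  mid=-2.15867 |R|=1.15867 →lo
  mid=-1.82779 |R|=0.82779 →hi
  mid=-1.99323 |R|=0.99323 →hi
  mid=-2.07595 |R|=1.07595 →lo
  mid=-2.03459 |R|=1.03459 →lo
  mid=-2.01391 |R|=1.01391 →lo
  mid=-2.00357 |R|=1.00357 →lo
  ...
  [-2.00002,-1.99986] ⇒ x*=-2.0000
Stable set (-2.0000, 0).

z* = -2.0000.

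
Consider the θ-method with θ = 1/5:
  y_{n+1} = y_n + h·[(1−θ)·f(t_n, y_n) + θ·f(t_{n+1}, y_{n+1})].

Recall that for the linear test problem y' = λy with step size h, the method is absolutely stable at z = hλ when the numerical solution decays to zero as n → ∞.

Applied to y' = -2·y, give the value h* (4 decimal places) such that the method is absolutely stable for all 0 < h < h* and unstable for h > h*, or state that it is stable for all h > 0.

Set f=λy, z=hλ:
  y_{n+1} = y_n + z·[4/5·y_n + 1/5·y_{n+1}] ⇒ (1 − 1/5z)y_{n+1} = (1 + 4/5z)y_n
  Hence R(z) = (1 + 4/5z)/(1 − 1/5z).

Find x<0 with |R(x)|<1.
x=-1.04: |R|=0.1391
R=−1: 1+4/5x = −1+1/5x ⇒ -3/5x=2 ⇒ x=2/(-3/5)=-3.3333
Confirm numerically:
  x=-2.765: |R|=0.78042 <1
  x=-2.581: |R|=0.70228 <1
  x=-2.489: |R|=0.66177 <1
  x=-1.464: |R|=0.13243 <1
  x=-3.494: |R|=1.05675 >1
  x=-3.477: |R|=1.05084 >1
  x=-3.406: |R|=1.02593 >1
Interval (-3.3333, 0).

(-3.3333,0); λ=-2 ⇒ h* = (10/3)/2 = 1.6667.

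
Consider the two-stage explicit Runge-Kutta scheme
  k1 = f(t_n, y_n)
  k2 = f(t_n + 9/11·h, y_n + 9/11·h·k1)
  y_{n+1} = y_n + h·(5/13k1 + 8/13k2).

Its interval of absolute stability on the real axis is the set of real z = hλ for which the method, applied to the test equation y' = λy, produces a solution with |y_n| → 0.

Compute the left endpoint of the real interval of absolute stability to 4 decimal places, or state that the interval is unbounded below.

z* = -1.9861.

Test eqn y'=λy, z=hλ:
  k1=λy_n ⇒ h·k1=z·y_n;  k2=λ(1+9/11z)y_n ⇒ h·k2=z(1+9/11z)y_n
  y_{n+1}/y_n = 1 + 5/13z + 8/13z(1+9/11z) = 1 + z + 72/143z²
  Hence R(z) = 1 + z + 72/143z².

Solve |R(x)|<1 on ℝ⁻.
x=-1.56: |R|=0.6653
R=1: x+72/143x²=0 ⇒ x=−143/72=-1.9861; min R=1−1/(4·72/143)=0.5035>−1
Confirm numerically:
  x=-1.829: |R|=0.85532 <1
  x=-1.333: |R|=0.56166 <1
  x=-1.089: |R|=0.50811 <1
  x=-2.577: |R|=1.76668 >1
  x=-2.547: |R|=1.71929 >1
Stable set (-1.9861, 0).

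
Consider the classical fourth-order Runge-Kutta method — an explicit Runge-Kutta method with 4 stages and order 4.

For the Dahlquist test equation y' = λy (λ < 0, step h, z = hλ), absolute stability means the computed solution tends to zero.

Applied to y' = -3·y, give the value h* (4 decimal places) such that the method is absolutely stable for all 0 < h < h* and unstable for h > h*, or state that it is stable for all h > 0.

With y'=λy (z=hλ):
  order 4, 4-stage ⇒ R(z)=1+z+z^2/2+z^3/6+z^4/24
  (e.g. R(-1.67)=0.27229, |R|=0.27229)

Boundary: |R(x)|=1, x<0.
x=-1.67: |R|=0.2723
|R(-3.18)|=1.7775 |R(-2.33)|=0.5043 |R(-1.09)|=0.3470
Bisect:
  x_lo=-3.5716 |R|=2.9933  x_hi=-0.0938 |R|=0.9105
  mid=-1.83269 |R|=0.29081 →hi
  mid=-2.70214 |R|=0.88170 →hi
  mid=-3.13687 |R|=1.67302 →lo
  mid=-2.91950 |R|=1.22193 →lo
  mid=-2.81082 |R|=1.03918 →lo
  mid=-2.75648 |R|=0.95742 →hi
  mid=-2.78365 |R|=0.99753 →hi
  mid=-2.79724 |R|=1.01816 →lo
  mid=-2.79044 |R|=1.00779 →lo
  mid=-2.78705 |R|=1.00265 →lo
  ...
  [-2.78535,-2.78514] ⇒ x*=-2.7853
So |R|<1 on (-2.7853, 0).

(-2.7853,0); λ=-3 ⇒ h* = 0.9284.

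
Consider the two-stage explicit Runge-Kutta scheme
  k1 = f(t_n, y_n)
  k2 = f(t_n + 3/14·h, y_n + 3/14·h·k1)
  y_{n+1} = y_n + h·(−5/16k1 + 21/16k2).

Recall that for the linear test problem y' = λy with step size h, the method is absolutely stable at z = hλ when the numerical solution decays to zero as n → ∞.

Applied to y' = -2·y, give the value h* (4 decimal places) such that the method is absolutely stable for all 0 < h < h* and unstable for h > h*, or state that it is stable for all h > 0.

With y'=λy (z=hλ):
  k1=λy_n ⇒ h·k1=z·y_n;  k2=λ(1+3/14z)y_n ⇒ h·k2=z(1+3/14z)y_n
  y_{n+1}/y_n = 1 − 5/16z + 21/16z(1+3/14z) = 1 + z + 9/32z²
  Hence R(z) = 1 + z + 9/32z².

Find x<0 with |R(x)|<1.
x=-0.36: |R|=0.6764
R=1: x+9/32x²=0 ⇒ x=−32/9=-3.5556; min R=1−1/(4·9/32)=0.1111>−1
Confirm numerically:
  x=-2.660: |R|=0.33001 <1
  x=-2.626: |R|=0.31347 <1
  x=-2.374: |R|=0.21109 <1
  x=-1.710: |R|=0.11240 <1
  x=-3.871: |R|=1.34343 >1
  x=-3.839: |R|=1.30604 >1
  x=-3.654: |R|=1.10117 >1
So |R|<1 on (-3.5556, 0).

(-3.5556,0); λ=-2 ⇒ h* = (32/9)/2 = 1.7778.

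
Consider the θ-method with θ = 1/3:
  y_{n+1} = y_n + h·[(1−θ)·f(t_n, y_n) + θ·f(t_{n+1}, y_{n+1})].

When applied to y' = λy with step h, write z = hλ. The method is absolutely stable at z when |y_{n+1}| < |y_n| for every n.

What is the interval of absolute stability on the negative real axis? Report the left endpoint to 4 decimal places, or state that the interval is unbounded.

z∈(-6.0000,0).

Set f=λy, z=hλ:
  y_{n+1} = y_n + z·[2/3·y_n + 1/3·y_{n+1}] ⇒ (1 − 1/3z)y_{n+1} = (1 + 2/3z)y_n
  Hence R(z) = (1 + 2/3z)/(1 − 1/3z).

Boundary: |R(x)|=1, x<0.
x=-1: |R|=0.2500
R=−1: 1+2/3x = −1+1/3x ⇒ -1/3x=2 ⇒ x=2/(-1/3)=-6.0000
Confirm numerically:
  x=-4.830: |R|=0.85057 <1
  x=-4.718: |R|=0.83389 <1
  x=-3.074: |R|=0.51827 <1
  x=-6.410: |R|=1.04357 >1
  x=-6.062: |R|=1.00684 >1
So |R|<1 on (-6.0000, 0).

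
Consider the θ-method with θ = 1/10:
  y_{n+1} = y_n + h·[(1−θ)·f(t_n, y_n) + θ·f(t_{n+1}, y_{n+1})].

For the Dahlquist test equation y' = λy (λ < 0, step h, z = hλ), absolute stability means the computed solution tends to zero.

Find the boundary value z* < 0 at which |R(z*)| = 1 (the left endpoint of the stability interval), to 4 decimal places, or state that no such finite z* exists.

On y'=λy, z=hλ:
  y_{n+1} = y_n + z·[9/10·y_n + 1/10·y_{n+1}] ⇒ (1 − 1/10z)y_{n+1} = (1 + 9/10z)y_n
  Hence R(z) = (1 + 9/10z)/(1 − 1/10z).

Solve |R(x)|<1 on ℝ⁻.
x=-1.07: |R|=0.0334
R=−1: 1+9/10x = −1+1/10x ⇒ -4/5x=2 ⇒ x=2/(-4/5)=-2.5000
Confirm numerically:
  x=-1.645: |R|=0.41262 <1
  x=-1.427: |R|=0.24880 <1
  x=-1.308: |R|=0.15670 <1
  x=-2.895: |R|=1.24506 >1
  x=-2.609: |R|=1.06916 >1
  x=-2.530: |R|=1.01915 >1
Interval (-2.5000, 0).

left endpoint -2.5000.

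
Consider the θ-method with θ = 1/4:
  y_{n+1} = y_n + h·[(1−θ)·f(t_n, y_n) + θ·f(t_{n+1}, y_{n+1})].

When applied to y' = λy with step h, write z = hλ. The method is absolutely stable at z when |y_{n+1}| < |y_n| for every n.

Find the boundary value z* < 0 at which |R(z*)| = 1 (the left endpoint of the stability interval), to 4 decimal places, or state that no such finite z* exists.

With y'=λy (z=hλ):
  y_{n+1} = y_n + z·[3/4·y_n + 1/4·y_{n+1}] ⇒ (1 − 1/4z)y_{n+1} = (1 + 3/4z)y_n
  R(z) = (1 + 3/4z)/(1 − 1/4z).

Solve |R(x)|<1 on ℝ⁻.
x=-1.73: |R|=0.2077
R=−1: 1+3/4x = −1+1/4x ⇒ -1/2x=2 ⇒ x=2/(-1/2)=-4.0000
Confirm numerically:
  x=-3.551: |R|=0.88108 <1
  x=-3.481: |R|=0.86125 <1
  x=-1.654: |R|=0.17015 <1
  x=-4.597: |R|=1.13889 >1
  x=-4.557: |R|=1.13019 >1
Interval (-4.0000, 0).

z* = -4.0000.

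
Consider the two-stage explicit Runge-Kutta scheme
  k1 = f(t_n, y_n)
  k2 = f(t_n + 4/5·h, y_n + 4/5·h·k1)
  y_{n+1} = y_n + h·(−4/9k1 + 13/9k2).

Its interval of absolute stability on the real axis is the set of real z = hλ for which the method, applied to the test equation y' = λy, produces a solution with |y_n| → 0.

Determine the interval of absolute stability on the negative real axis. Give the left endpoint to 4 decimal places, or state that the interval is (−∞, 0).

z∈(-0.8654,0).

On y'=λy, z=hλ:
  k1=λy_n ⇒ h·k1=z·y_n;  k2=λ(1+4/5z)y_n ⇒ h·k2=z(1+4/5z)y_n
  y_{n+1}/y_n = 1 − 4/9z + 13/9z(1+4/5z) = 1 + z + 52/45z²
  Hence R(z) = 1 + z + 52/45z².

Find x<0 with |R(x)|<1.
x=-0.8: |R|=0.9396
R=1: x+52/45x²=0 ⇒ x=−45/52=-0.8654; min R=1−1/(4·52/45)=0.7837>−1
Confirm numerically:
  x=-0.793: |R|=0.93367 <1
  x=-0.597: |R|=0.81485 <1
  x=-0.403: |R|=0.78467 <1
  x=-1.324: |R|=1.70166 >1
  x=-1.073: |R|=1.25742 >1
  x=-0.894: |R|=1.02956 >1
Interval (-0.8654, 0).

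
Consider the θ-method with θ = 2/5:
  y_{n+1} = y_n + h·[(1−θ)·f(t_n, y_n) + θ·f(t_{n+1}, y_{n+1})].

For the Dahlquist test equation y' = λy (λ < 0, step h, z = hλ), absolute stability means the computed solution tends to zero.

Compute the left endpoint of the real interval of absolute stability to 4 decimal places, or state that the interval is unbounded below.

z* = -10.0000.

On y'=λy, z=hλ:
  y_{n+1} = y_n + z·[3/5·y_n + 2/5·y_{n+1}] ⇒ (1 − 2/5z)y_{n+1} = (1 + 3/5z)y_n
  R(z) = (1 + 3/5z)/(1 − 2/5z).

Solve |R(x)|<1 on ℝ⁻.
x=-1.53: |R|=0.0509
R=−1: 1+3/5x = −1+2/5x ⇒ -1/5x=2 ⇒ x=2/(-1/5)=-10.0000
Confirm numerically:
  x=-8.767: |R|=0.94528 <1
  x=-4.805: |R|=0.64442 <1
  x=-4.677: |R|=0.62916 <1
  x=-4.265: |R|=0.57613 <1
  x=-10.162: |R|=1.00640 >1
  x=-10.054: |R|=1.00215 >1
Interval (-10.0000, 0).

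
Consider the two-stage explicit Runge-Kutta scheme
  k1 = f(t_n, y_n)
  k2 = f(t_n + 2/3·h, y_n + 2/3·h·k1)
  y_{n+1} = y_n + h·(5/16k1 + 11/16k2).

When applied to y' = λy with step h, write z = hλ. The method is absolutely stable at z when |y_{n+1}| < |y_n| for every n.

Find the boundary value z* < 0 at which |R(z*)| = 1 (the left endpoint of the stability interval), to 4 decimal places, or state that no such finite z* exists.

z* = -2.1818.

Test eqn y'=λy, z=hλ:
  k1=λy_n ⇒ h·k1=z·y_n;  k2=λ(1+2/3z)y_n ⇒ h·k2=z(1+2/3z)y_n
  y_{n+1}/y_n = 1 + 5/16z + 11/16z(1+2/3z) = 1 + z + 11/24z²
  Hence R(z) = 1 + z + 11/24z².

Boundary: |R(x)|=1, x<0.
x=-0.63: |R|=0.5519
R=1: x+11/24x²=0 ⇒ x=−24/11=-2.1818; min R=1−1/(4·11/24)=0.4545>−1
Confirm numerically:
  x=-1.941: |R|=0.78576 <1
  x=-1.420: |R|=0.50418 <1
  x=-1.262: |R|=0.46796 <1
  x=-0.900: |R|=0.47125 <1
  x=-2.433: |R|=1.28010 >1
  x=-2.264: |R|=1.08528 >1
So |R|<1 on (-2.1818, 0).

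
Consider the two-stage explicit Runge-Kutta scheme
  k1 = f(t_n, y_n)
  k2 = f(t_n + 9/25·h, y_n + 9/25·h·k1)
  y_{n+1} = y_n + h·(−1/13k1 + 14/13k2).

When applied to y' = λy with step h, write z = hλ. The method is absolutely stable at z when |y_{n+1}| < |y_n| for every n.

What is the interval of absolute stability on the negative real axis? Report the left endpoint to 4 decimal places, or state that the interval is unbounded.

(-2.5794, 0).

On y'=λy, z=hλ:
  k1=λy_n ⇒ h·k1=z·y_n;  k2=λ(1+9/25z)y_n ⇒ h·k2=z(1+9/25z)y_n
  y_{n+1}/y_n = 1 − 1/13z + 14/13z(1+9/25z) = 1 + z + 126/325z²
  ⇒ R(z) = 1 + z + 126/325z².

Solve |R(x)|<1 on ℝ⁻.
x=-0.75: |R|=0.4681
R=1: x+126/325x²=0 ⇒ x=−325/126=-2.5794; min R=1−1/(4·126/325)=0.3552>−1
Confirm numerically:
  x=-1.938: |R|=0.51811 <1
  x=-1.719: |R|=0.42662 <1
  x=-1.392: |R|=0.35922 <1
  x=-2.749: |R|=1.18079 >1
  x=-2.666: |R|=1.08954 >1
So |R|<1 on (-2.5794, 0).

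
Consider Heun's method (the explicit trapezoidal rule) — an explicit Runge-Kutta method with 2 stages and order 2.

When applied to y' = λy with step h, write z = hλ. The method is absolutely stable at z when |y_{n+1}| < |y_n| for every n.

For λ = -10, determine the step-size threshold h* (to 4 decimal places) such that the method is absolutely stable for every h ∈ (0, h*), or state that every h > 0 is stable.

On y'=λy, z=hλ:
  order 2, 2-stage ⇒ R(z)=1+z+z^2/2
  (e.g. R(-1.6)=0.68000, |R|=0.68000)

Need |R(x)|<1, x<0.
x=-1.6: |R|=0.6800
|R(-0.82)|=0.5162 |R(-0.75)|=0.5312 |R(-0.65)|=0.5613
Bisect:
  x_lo=-2.7197 |R|=1.9787  x_hi=-0.2493 |R|=0.7818
  mid=-1.48450 |R|=0.61737 →hi
  mid=-2.10210 |R|=1.10731 →lo
  mid=-1.79330 |R|=0.81466 →hi
  mid=-1.94770 |R|=0.94907 →hi
  mid=-2.02490 |R|=1.02521 →lo
  mid=-1.98630 |R|=0.98639 →hi
  mid=-2.00560 |R|=1.00561 →lo
  mid=-1.99595 |R|=0.99596 →hi
  mid=-2.00077 |R|=1.00077 →lo
  ...
  [-2.00002,-1.99987] ⇒ x*=-2.0000
Interval (-2.0000, 0).

(-2.0000,0); λ=-10 ⇒ h* = 0.2000.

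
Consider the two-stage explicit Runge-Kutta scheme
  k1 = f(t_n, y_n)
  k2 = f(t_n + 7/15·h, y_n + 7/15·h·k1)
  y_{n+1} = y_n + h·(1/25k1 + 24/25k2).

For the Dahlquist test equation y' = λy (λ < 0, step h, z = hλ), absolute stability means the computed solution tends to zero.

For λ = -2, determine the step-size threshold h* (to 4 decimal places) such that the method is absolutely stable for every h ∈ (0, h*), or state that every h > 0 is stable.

On y'=λy, z=hλ:
  k1=λy_n ⇒ h·k1=z·y_n;  k2=λ(1+7/15z)y_n ⇒ h·k2=z(1+7/15z)y_n
  y_{n+1}/y_n = 1 + 1/25z + 24/25z(1+7/15z) = 1 + z + 56/125z²
  Hence R(z) = 1 + z + 56/125z².

Solve |R(x)|<1 on ℝ⁻.
x=-0.71: |R|=0.5158
R=1: x+56/125x²=0 ⇒ x=−125/56=-2.2321; min R=1−1/(4·56/125)=0.4420>−1
Confirm numerically:
  x=-1.858: |R|=0.68857 <1
  x=-1.741: |R|=0.61692 <1
  x=-1.113: |R|=0.44197 <1
  x=-2.292: |R|=1.06146 >1
  x=-2.291: |R|=1.06041 >1
So |R|<1 on (-2.2321, 0).

(-2.2321,0); λ=-2 ⇒ h* = (125/56)/2 = 1.1161.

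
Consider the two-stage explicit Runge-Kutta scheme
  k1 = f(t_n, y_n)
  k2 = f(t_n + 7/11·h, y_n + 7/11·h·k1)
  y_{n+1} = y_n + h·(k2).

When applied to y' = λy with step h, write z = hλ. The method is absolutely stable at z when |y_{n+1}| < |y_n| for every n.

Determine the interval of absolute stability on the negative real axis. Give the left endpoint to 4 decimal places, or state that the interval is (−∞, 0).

Test eqn y'=λy, z=hλ:
  k1=λy_n ⇒ h·k1=z·y_n;  k2=λ(1+7/11z)y_n ⇒ h·k2=z(1+7/11z)y_n
  y_{n+1}/y_n = 1 + z(1+7/11z) = 1 + z + 7/11z²
  Hence R(z) = 1 + z + 7/11z².

Need |R(x)|<1, x<0.
x=-1.22: |R|=0.7272
R=1: x+7/11x²=0 ⇒ x=−11/7=-1.5714; min R=1−1/(4·7/11)=0.6071>−1
Confirm numerically:
  x=-1.508: |R|=0.93913 <1
  x=-1.507: |R|=0.93821 <1
  x=-0.905: |R|=0.61620 <1
  x=-2.148: |R|=1.78812 >1
  x=-1.752: |R|=1.20132 >1
  x=-1.609: |R|=1.03847 >1
Interval (-1.5714, 0).

(-1.5714, 0).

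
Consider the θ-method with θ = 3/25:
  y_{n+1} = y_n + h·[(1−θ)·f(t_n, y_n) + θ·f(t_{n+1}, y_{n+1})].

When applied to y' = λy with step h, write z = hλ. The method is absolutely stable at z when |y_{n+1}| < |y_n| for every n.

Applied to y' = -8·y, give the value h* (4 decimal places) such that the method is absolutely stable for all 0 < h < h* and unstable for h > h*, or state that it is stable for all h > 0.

On y'=λy, z=hλ:
  y_{n+1} = y_n + z·[22/25·y_n + 3/25·y_{n+1}] ⇒ (1 − 3/25z)y_{n+1} = (1 + 22/25z)y_n
  ⇒ R(z) = (1 + 22/25z)/(1 − 3/25z).

Need |R(x)|<1, x<0.
x=-1.57: |R|=0.3211
R=−1: 1+22/25x = −1+3/25x ⇒ -19/25x=2 ⇒ x=2/(-19/25)=-2.6316
Confirm numerically:
  x=-2.569: |R|=0.96365 <1
  x=-2.498: |R|=0.92189 <1
  x=-2.381: |R|=0.85188 <1
  x=-2.312: |R|=0.80987 <1
  x=-3.195: |R|=1.30953 >1
  x=-2.847: |R|=1.12203 >1
  x=-2.705: |R|=1.04213 >1
Stable set (-2.6316, 0).

(-2.6316,0); λ=-8 ⇒ h* = (50/19)/8 = 0.3289.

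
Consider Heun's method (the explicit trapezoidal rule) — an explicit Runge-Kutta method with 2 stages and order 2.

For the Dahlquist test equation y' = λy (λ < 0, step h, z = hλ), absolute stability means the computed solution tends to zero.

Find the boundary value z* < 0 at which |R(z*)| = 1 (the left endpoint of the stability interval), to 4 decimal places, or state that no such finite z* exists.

left endpoint -2.0000.

Set f=λy, z=hλ:
  order 2, 2-stage ⇒ R(z)=1+z+z^2/2
  (e.g. R(-1.62)=0.69220, |R|=0.69220)

Boundary: |R(x)|=1, x<0.
x=-1.62: |R|=0.6922
|R(-0.98)|=0.5002 |R(-0.9)|=0.5050 |R(-0.66)|=0.5578
Bisect:
  x_lo=-2.7109 |R|=1.9636  x_hi=-0.3717 |R|=0.6974
  mid=-1.54129 |R|=0.64650 →hi
  mid=-2.12608 |R|=1.13403 →lo
  mid=-1.83369 |R|=0.84752 →hi
  mid=-1.97988 |R|=0.98009 →hi
  mid=-2.05298 |R|=1.05439 →lo
  mid=-2.01643 |R|=1.01657 →lo
  mid=-1.99816 |R|=0.99816 →hi
  ...
  [-2.00002,-1.99987] ⇒ x*=-2.0000
Interval (-2.0000, 0).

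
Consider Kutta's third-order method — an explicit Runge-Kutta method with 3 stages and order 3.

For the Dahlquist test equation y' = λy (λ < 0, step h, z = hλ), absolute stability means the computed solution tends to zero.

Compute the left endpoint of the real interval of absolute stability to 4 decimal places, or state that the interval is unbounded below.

On y'=λy, z=hλ:
  order 3, 3-stage ⇒ R(z)=1+z+z^2/2+z^3/6
  (e.g. R(-1.62)=-0.01639, |R|=0.01639)

Boundary: |R(x)|=1, x<0.
x=-1.62: |R|=0.0164
|R(-2.12)|=0.4608 |R(-1.44)|=0.0991 |R(-1.05)|=0.3083
Bisect:
  x_lo=-3.1476 |R|=2.3912  x_hi=-0.2177 |R|=0.8042
  mid=-1.68265 |R|=0.06101 →hi
  mid=-2.41511 |R|=0.84652 →hi
  mid=-2.78134 |R|=1.49942 →lo
  mid=-2.59822 |R|=1.14617 →lo
  mid=-2.50667 |R|=0.99003 →hi
  mid=-2.55244 |R|=1.06648 →lo
  mid=-2.52956 |R|=1.02785 →lo
  mid=-2.51811 |R|=1.00884 →lo
  ...
  [-2.51275,-2.51257] ⇒ x*=-2.5127
Interval (-2.5127, 0).

z* = -2.5127.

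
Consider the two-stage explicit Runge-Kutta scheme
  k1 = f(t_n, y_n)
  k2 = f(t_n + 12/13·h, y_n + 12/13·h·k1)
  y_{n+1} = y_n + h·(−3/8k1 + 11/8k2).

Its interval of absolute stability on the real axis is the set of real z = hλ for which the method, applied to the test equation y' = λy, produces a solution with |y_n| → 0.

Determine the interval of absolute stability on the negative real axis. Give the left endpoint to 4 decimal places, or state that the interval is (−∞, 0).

Set f=λy, z=hλ:
  k1=λy_n ⇒ h·k1=z·y_n;  k2=λ(1+12/13z)y_n ⇒ h·k2=z(1+12/13z)y_n
  y_{n+1}/y_n = 1 − 3/8z + 11/8z(1+12/13z) = 1 + z + 33/26z²
  R(z) = 1 + z + 33/26z².

Find x<0 with |R(x)|<1.
x=-1.71: |R|=3.0014
R=1: x+33/26x²=0 ⇒ x=−26/33=-0.7879; min R=1−1/(4·33/26)=0.8030>−1
Confirm numerically:
  x=-0.722: |R|=0.93963 <1
  x=-0.533: |R|=0.82757 <1
  x=-0.482: |R|=0.81287 <1
  x=-0.866: |R|=1.08587 >1
  x=-0.819: |R|=1.03235 >1
So |R|<1 on (-0.7879, 0).

(-0.7879, 0).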